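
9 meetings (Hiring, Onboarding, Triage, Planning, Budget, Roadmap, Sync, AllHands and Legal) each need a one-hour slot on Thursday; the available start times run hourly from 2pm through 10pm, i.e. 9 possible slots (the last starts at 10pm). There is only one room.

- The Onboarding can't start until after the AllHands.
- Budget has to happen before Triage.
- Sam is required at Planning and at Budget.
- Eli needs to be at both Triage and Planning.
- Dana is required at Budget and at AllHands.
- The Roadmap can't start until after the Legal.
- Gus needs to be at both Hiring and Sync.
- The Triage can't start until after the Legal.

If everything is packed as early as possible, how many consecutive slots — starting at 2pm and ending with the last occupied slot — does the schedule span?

9

The precedence chain requires at least 2 distinct slots.
With at most 1 per slot and 9 meetings, at least 9 slots are needed.
9 works (last occupied slot: 10pm): for example Legal in 2pm; Hiring in 8pm; Sync in 10pm; AllHands in 5pm; Onboarding in 6pm; Roadmap in 7pm; Planning in 9pm; Budget in 3pm; Triage in 4pm.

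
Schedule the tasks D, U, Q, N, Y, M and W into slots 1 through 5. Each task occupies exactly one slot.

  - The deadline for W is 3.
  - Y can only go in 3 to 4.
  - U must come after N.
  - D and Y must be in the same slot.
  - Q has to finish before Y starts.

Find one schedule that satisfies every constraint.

Y=3, N=1, D=3, Q=1, W=1, U=2, M=1

Checking: N(1) before U(2); Q(1) before Y(3); D = Y = 3; Y=3 in [3,4]; W=1 in [1,3].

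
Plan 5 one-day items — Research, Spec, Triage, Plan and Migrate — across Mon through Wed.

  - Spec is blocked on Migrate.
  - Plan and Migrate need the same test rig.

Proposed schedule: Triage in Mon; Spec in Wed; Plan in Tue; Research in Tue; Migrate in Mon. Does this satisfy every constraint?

Valid

Spec is blocked on Migrate — holds.
Plan and Migrate need the same test rig — holds.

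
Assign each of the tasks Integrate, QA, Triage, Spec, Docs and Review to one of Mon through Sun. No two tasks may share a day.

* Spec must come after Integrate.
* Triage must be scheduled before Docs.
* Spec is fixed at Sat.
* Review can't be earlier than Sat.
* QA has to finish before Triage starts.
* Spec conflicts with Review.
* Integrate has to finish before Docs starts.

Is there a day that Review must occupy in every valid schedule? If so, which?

Review's window is Sat–Sun.
Spec is fixed at Sat, and Review can't share a day with Spec.
So Review must be Sun.

Sun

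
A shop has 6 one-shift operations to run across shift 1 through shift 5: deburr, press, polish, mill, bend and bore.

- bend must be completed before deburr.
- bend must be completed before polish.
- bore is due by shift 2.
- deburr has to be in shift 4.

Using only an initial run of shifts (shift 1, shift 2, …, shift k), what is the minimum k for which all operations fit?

4 shifts

The precedence chain requires at least 2 distinct shifts.
deburr can't be placed before shift 4, so the schedule must run through at least shift 4.
4 works (last occupied shift: shift 4): for example bend -> shift 1; bore -> shift 1; deburr -> shift 4; mill -> shift 1; polish -> shift 2; press -> shift 1.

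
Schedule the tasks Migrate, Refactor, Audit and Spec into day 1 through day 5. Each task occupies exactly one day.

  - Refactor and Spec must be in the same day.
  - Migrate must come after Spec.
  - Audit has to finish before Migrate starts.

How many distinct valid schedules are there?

30

Splitting on Migrate: it can be day 2 (1), day 3 (4), day 4 (9), day 5 (16). Listing each branch's schedules as (Refactor, Audit, Spec) by day number:
Migrate=day 2: (1,1,1) — 1.
Migrate=day 3: (1,1,1) (1,2,1) (2,1,2) (2,2,2) — 4.
Migrate=day 4: (1,1,1) (1,2,1) (1,3,1) (2,1,2) (2,2,2) (2,3,2) (3,1,3) (3,2,3) (3,3,3) — 9.
Migrate=day 5: (1,1,1) (1,2,1) (1,3,1) (1,4,1) (2,1,2) (2,2,2) (2,3,2) (2,4,2) (3,1,3) (3,2,3) (3,3,3) (3,4,3) (4,1,4) (4,2,4) (4,3,4) (4,4,4) — 16.
Summing: 1 + 4 + 9 + 16 = 30.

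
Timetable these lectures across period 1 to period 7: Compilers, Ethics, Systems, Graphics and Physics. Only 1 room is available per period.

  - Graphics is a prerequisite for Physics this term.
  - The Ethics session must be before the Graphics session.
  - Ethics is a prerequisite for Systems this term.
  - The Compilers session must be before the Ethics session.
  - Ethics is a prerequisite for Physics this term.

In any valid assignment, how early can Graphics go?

period 3

Precedence pushes Graphics to at least period 3; downstream work caps Graphics at period 6.
Graphics at period 3 is achievable: Ethics=period 2; Compilers=period 1; Graphics=period 3; Physics=period 4; Systems=period 5.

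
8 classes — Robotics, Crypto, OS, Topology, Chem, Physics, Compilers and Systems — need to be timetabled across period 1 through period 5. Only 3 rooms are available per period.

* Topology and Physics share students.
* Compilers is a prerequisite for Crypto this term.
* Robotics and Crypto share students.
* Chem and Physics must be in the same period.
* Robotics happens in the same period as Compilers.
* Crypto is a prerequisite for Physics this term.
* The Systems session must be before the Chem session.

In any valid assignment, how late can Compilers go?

period 3

Downstream work caps Compilers at period 3.
Compilers at period 3 is achievable: Compilers in period 3; Chem in period 5; Robotics in period 3; Topology in period 1; Crypto in period 4; Systems in period 1; OS in period 1; Physics in period 5.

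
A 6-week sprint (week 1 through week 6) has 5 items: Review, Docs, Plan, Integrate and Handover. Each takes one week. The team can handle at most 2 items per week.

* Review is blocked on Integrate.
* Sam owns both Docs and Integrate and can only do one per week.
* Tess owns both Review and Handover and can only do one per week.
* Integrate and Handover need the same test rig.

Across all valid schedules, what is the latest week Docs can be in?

week 6

Docs at week 6 is achievable: Handover in week 3; Plan in week 1; Review in week 2; Docs in week 6; Integrate in week 1.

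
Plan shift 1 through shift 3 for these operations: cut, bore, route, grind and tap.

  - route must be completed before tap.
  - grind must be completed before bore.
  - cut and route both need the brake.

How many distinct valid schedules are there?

18

Splitting on cut: it can be shift 1 (3), shift 2 (6), shift 3 (9). Listing each branch's schedules as (bore, route, grind, tap) by shift number:
cut=shift 1: (2,2,1,3) (3,2,1,3) (3,2,2,3) — 3.
cut=shift 2: (2,1,1,2) (2,1,1,3) (3,1,1,2) (3,1,1,3) (3,1,2,2) (3,1,2,3) — 6.
cut=shift 3: (2,1,1,2) (2,1,1,3) (2,2,1,3) (3,1,1,2) (3,1,1,3) (3,1,2,2) (3,1,2,3) (3,2,1,3) (3,2,2,3) — 9.
Summing: 3 + 6 + 9 = 18.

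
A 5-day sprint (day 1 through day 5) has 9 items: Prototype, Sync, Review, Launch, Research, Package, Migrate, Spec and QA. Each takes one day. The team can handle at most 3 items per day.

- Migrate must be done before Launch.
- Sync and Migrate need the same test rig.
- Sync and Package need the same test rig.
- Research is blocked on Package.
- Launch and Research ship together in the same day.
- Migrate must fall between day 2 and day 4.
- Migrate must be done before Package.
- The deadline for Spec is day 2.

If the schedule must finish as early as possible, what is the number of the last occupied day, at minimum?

The precedence chain requires at least 3 distinct days.
With at most 3 per day and 9 work items, at least 3 days are needed.
Propagating the time windows through the other constraints, Launch can't land before day 4, so the schedule must run through at least day 4.
4 works (last occupied day: day 4): for example Prototype=day 1; Launch=day 4; Research=day 4; Sync=day 1; QA=day 2; Package=day 3; Migrate=day 2; Spec=day 1; Review=day 2.

4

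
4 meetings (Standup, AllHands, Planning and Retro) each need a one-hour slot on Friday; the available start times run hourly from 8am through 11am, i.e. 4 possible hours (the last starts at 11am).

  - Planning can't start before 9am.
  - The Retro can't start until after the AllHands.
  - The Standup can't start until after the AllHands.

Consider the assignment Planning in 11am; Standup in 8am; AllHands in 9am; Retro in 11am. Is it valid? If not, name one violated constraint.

Planning can't start before 9am — holds.
The Standup can't start until after the AllHands — violated.
The Retro can't start until after the AllHands — holds.

No. The Standup can't start until after the AllHands is not satisfied.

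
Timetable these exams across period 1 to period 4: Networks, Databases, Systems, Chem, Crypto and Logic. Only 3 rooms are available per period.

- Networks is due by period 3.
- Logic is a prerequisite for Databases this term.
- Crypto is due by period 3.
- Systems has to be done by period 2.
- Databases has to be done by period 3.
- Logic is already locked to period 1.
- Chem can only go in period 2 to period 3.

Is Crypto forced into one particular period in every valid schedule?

Crypto can be period 1 (e.g. Networks -> period 2, Crypto -> period 1, Chem -> period 2, Systems -> period 1, Databases -> period 2, Logic -> period 1) or period 2 (e.g. Crypto in period 2; Logic in period 1; Systems in period 1; Networks in period 1; Chem in period 2; Databases in period 2).

No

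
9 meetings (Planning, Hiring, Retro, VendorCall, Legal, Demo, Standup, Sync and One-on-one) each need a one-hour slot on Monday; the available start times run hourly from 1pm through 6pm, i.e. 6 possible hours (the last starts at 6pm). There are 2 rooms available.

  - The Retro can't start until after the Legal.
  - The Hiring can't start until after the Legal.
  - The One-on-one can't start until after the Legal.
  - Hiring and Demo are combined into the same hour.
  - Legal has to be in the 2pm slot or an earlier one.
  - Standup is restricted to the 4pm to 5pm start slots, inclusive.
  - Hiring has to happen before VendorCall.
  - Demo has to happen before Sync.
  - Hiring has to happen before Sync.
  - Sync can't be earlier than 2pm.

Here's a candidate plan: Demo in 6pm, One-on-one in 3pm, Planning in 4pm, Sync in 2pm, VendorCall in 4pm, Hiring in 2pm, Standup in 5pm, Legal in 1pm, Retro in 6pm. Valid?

No. Demo has to happen before Sync is not satisfied.

There are 2 rooms available — holds.
Hiring and Demo are combined into the same hour — violated.
The Hiring can't start until after the Legal — holds.
Legal has to be in the 2pm slot or an earlier one — holds.
Standup is restricted to the 4pm to 5pm start slots, inclusive — holds.
Hiring has to happen before VendorCall — holds.
The One-on-one can't start until after the Legal — holds.
Demo has to happen before Sync — violated.
Hiring has to happen before Sync — violated.
Sync can't be earlier than 2pm — holds.
The Retro can't start until after the Legal — holds.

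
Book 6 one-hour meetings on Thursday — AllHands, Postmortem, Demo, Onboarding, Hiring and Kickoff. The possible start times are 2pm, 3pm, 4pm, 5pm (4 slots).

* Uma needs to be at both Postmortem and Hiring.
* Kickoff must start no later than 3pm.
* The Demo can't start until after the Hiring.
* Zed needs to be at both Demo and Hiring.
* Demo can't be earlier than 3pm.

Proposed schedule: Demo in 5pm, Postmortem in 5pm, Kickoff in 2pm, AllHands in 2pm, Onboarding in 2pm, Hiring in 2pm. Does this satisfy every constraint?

Yes

Demo can't be earlier than 3pm — holds.
Uma needs to be at both Postmortem and Hiring — holds.
Zed needs to be at both Demo and Hiring — holds.
Kickoff must start no later than 3pm — holds.
The Demo can't start until after the Hiring — holds.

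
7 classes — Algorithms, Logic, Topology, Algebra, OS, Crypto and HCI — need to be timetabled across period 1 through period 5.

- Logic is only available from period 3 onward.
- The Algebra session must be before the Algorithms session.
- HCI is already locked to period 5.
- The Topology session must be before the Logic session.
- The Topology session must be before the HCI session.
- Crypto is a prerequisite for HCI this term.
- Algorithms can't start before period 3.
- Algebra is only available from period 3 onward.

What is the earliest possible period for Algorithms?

Algorithms is available from period 3; precedence pushes Algorithms to at least period 4.
Algorithms at period 4 is achievable: Crypto=period 1, Algorithms=period 4, OS=period 1, HCI=period 5, Algebra=period 3, Topology=period 1, Logic=period 3.

period 4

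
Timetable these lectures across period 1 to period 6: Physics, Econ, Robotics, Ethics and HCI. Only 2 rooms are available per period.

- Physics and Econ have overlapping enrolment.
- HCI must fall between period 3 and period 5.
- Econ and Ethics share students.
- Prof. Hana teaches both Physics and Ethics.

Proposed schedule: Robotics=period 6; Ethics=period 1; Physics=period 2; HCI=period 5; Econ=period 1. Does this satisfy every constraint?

Econ and Ethics share students — violated.
Only 2 rooms are available per period — holds.
HCI must fall between period 3 and period 5 — holds.
Prof. Hana teaches both Physics and Ethics — holds.
Physics and Econ have overlapping enrolment — holds.

No. Econ and Ethics share students is not satisfied.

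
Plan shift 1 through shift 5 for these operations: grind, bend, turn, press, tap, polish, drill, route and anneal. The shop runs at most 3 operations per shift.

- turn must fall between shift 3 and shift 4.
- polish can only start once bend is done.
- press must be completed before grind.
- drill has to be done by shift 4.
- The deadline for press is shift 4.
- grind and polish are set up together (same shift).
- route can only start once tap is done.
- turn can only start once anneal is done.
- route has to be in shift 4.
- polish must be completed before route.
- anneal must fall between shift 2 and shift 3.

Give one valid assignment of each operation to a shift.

bend=shift 1, grind=shift 2, polish=shift 2, route=shift 4, tap=shift 3, turn=shift 3, drill=shift 1, press=shift 1, anneal=shift 2

Checking: press(shift 1) before grind(shift 2); polish(shift 2) before route(shift 4); tap(shift 3) before route(shift 4); bend(shift 1) before polish(shift 2); anneal(shift 2) before turn(shift 3); grind = polish = shift 2; drill=shift 1 in [shift 1,shift 4]; turn=shift 3 in [shift 3,shift 4]; route=shift 4 in [shift 4,shift 4]; anneal=shift 2 in [shift 2,shift 3]; press=shift 1 in [shift 1,shift 4]; max 3 per shift (cap 3).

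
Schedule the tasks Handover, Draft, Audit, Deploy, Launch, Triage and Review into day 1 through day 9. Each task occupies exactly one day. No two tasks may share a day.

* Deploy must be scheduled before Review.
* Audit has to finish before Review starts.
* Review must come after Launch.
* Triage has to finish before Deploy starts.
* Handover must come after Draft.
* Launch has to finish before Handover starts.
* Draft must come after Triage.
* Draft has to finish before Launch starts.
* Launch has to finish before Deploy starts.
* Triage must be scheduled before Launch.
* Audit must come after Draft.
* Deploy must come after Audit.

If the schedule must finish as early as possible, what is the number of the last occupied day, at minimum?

7

The precedence chain requires at least 5 distinct days.
With at most 1 per day and 7 tasks, at least 7 days are needed.
7 works (last occupied day: day 7): for example Review -> day 6; Audit -> day 4; Handover -> day 7; Launch -> day 3; Deploy -> day 5; Draft -> day 2; Triage -> day 1.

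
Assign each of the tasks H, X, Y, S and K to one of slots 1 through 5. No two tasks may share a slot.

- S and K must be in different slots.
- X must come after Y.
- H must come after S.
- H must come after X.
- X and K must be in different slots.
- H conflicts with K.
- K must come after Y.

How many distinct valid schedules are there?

11

Splitting on H: it can be 4 (3), 5 (8). Listing each branch's schedules as (X, Y, S, K):
H=4: (2,1,3,5) (3,1,2,5) (3,2,1,5) — 3.
H=5: (2,1,3,4) (2,1,4,3) (3,1,2,4) (3,1,4,2) (3,2,1,4) (4,1,2,3) (4,1,3,2) (4,2,1,3) — 8.
Summing: 3 + 8 = 11.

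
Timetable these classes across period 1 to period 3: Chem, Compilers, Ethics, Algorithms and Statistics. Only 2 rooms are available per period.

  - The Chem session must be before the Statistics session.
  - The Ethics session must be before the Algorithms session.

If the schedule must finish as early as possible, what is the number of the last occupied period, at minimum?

The precedence chain requires at least 2 distinct periods.
With at most 2 per period and 5 classes, at least 3 periods are needed.
3 works (last occupied period: period 3): for example Statistics in period 2; Compilers in period 3; Chem in period 1; Ethics in period 1; Algorithms in period 2.

period 3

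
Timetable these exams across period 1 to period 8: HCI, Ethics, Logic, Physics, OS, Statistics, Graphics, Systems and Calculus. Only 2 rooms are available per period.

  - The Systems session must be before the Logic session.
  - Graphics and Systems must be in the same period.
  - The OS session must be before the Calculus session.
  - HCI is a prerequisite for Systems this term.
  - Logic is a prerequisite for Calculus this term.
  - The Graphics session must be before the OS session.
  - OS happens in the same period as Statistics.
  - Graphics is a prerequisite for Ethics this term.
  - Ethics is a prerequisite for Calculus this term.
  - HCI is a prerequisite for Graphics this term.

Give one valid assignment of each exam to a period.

Graphics in period 2; Logic in period 3; Physics in period 1; Ethics in period 3; OS in period 4; Statistics in period 4; Calculus in period 5; Systems in period 2; HCI in period 1

Checking: OS(period 4) before Calculus(period 5); Logic(period 3) before Calculus(period 5); HCI(period 1) before Systems(period 2); Graphics(period 2) before Ethics(period 3); Systems(period 2) before Logic(period 3); Graphics(period 2) before OS(period 4); HCI(period 1) before Graphics(period 2); Ethics(period 3) before Calculus(period 5); Graphics = Systems = period 2; OS = Statistics = period 4; max 2 per period (cap 2).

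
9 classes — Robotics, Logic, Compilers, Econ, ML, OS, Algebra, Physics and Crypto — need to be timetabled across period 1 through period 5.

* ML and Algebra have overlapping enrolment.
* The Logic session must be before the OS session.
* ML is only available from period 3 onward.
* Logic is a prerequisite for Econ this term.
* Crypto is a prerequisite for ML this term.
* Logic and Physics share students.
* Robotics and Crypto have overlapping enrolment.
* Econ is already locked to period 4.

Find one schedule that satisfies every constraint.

ML in period 3; Econ in period 4; Compilers in period 1; OS in period 2; Algebra in period 1; Crypto in period 1; Logic in period 1; Robotics in period 2; Physics in period 2

Checking: Crypto(period 1) before ML(period 3); Logic(period 1) before Econ(period 4); Logic(period 1) before OS(period 2); ML(period 3) != Algebra(period 1); Robotics(period 2) != Crypto(period 1); Logic(period 1) != Physics(period 2); Econ=period 4 in [period 4,period 4]; ML=period 3 in [period 3,period 5].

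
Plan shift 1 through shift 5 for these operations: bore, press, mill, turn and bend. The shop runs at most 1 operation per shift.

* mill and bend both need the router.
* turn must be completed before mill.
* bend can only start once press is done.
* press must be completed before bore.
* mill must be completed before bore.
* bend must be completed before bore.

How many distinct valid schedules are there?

6

Splitting on press: it can be shift 1 (3), shift 2 (2), shift 3 (1). Listing each branch's schedules as (bore, mill, turn, bend) by shift number:
press=shift 1: (5,3,2,4) (5,4,2,3) (5,4,3,2) — 3.
press=shift 2: (5,3,1,4) (5,4,1,3) — 2.
press=shift 3: (5,2,1,4) — 1.
Summing: 3 + 2 + 1 = 6.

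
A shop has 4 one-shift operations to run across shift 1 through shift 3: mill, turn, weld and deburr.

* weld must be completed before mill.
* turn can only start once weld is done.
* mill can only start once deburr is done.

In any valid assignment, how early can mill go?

shift 2

Precedence pushes mill to at least shift 2.
mill at shift 2 is achievable: weld -> shift 1; mill -> shift 2; deburr -> shift 1; turn -> shift 2.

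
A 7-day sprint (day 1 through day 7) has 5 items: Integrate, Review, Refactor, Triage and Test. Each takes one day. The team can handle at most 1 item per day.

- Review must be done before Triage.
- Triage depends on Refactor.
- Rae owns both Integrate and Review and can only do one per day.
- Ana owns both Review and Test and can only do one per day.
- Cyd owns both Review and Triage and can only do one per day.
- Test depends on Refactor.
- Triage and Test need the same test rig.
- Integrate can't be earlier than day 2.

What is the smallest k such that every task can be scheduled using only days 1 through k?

The precedence chain requires at least 2 distinct days.
With at most 1 per day and 5 tasks, at least 5 days are needed.
5 works (last occupied day: day 5): for example Test -> day 5; Integrate -> day 2; Refactor -> day 1; Review -> day 3; Triage -> day 4.

5 days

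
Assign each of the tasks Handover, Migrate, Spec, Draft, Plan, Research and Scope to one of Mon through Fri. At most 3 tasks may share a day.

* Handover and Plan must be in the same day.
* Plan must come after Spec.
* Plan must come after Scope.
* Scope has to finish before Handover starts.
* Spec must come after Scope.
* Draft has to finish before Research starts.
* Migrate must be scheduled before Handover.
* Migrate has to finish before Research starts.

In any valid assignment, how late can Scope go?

Downstream work caps Scope at Wed.
Scope at Wed is achievable: Spec in Thu; Research in Tue; Migrate in Mon; Plan in Fri; Draft in Mon; Scope in Wed; Handover in Fri.

Wed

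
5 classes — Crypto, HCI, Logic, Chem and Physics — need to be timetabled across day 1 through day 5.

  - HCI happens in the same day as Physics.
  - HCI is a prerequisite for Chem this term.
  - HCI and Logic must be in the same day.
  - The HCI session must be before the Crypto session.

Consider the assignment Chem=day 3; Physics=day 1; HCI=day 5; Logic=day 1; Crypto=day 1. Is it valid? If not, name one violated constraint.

No — it violates: The HCI session must be before the Crypto session

The HCI session must be before the Crypto session — violated.
HCI happens in the same day as Physics — violated.
HCI is a prerequisite for Chem this term — violated.
HCI and Logic must be in the same day — violated.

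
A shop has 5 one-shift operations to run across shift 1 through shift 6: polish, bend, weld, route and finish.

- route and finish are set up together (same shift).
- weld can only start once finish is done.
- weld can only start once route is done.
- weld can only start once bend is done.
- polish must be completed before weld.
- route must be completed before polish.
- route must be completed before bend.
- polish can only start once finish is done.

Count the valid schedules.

Splitting on polish: it can be shift 2 (10), shift 3 (15), shift 4 (15), shift 5 (10). Listing each branch's schedules as (bend, weld, route, finish) by shift number:
polish=shift 2: (2,3,1,1) (2,4,1,1) (2,5,1,1) (2,6,1,1) (3,4,1,1) (3,5,1,1) (3,6,1,1) (4,5,1,1) (4,6,1,1) (5,6,1,1) — 10.
polish=shift 3: (2,4,1,1) (2,5,1,1) (2,6,1,1) (3,4,1,1) (3,4,2,2) (3,5,1,1) (3,5,2,2) (3,6,1,1) (3,6,2,2) (4,5,1,1) (4,5,2,2) (4,6,1,1) (4,6,2,2) (5,6,1,1) (5,6,2,2) — 15.
polish=shift 4: (2,5,1,1) (2,6,1,1) (3,5,1,1) (3,5,2,2) (3,6,1,1) (3,6,2,2) (4,5,1,1) (4,5,2,2) (4,5,3,3) (4,6,1,1) (4,6,2,2) (4,6,3,3) (5,6,1,1) (5,6,2,2) (5,6,3,3) — 15.
polish=shift 5: (2,6,1,1) (3,6,1,1) (3,6,2,2) (4,6,1,1) (4,6,2,2) (4,6,3,3) (5,6,1,1) (5,6,2,2) (5,6,3,3) (5,6,4,4) — 10.
Summing: 10 + 15 + 15 + 10 = 50.

50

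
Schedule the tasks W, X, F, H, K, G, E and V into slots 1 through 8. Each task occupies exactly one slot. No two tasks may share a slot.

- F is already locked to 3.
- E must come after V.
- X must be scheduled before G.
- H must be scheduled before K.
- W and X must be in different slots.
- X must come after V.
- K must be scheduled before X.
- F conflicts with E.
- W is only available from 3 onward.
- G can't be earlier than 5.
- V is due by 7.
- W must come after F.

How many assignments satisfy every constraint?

Splitting on W: it can be 4 (12), 5 (12), 6 (12), 7 (12), 8 (12). Listing each branch's schedules as (X, F, H, K, G, E, V):
W=4: (6,3,1,2,7,8,5) (6,3,1,2,8,7,5) (6,3,1,5,7,8,2) (6,3,1,5,8,7,2) (6,3,2,5,7,8,1) (6,3,2,5,8,7,1) (7,3,1,2,8,6,5) (7,3,1,5,8,6,2) (7,3,1,6,8,5,2) (7,3,2,5,8,6,1) (7,3,2,6,8,5,1) (7,3,5,6,8,2,1) — 12.
W=5: (6,3,1,2,7,8,4) (6,3,1,2,8,7,4) (6,3,1,4,7,8,2) (6,3,1,4,8,7,2) (6,3,2,4,7,8,1) (6,3,2,4,8,7,1) (7,3,1,2,8,6,4) (7,3,1,4,8,6,2) (7,3,1,6,8,4,2) (7,3,2,4,8,6,1) (7,3,2,6,8,4,1) (7,3,4,6,8,2,1) — 12.
W=6: (5,3,1,2,7,8,4) (5,3,1,2,8,7,4) (5,3,1,4,7,8,2) (5,3,1,4,8,7,2) (5,3,2,4,7,8,1) (5,3,2,4,8,7,1) (7,3,1,2,8,5,4) (7,3,1,4,8,5,2) (7,3,1,5,8,4,2) (7,3,2,4,8,5,1) (7,3,2,5,8,4,1) (7,3,4,5,8,2,1) — 12.
W=7: (5,3,1,2,6,8,4) (5,3,1,2,8,6,4) (5,3,1,4,6,8,2) (5,3,1,4,8,6,2) (5,3,2,4,6,8,1) (5,3,2,4,8,6,1) (6,3,1,2,8,5,4) (6,3,1,4,8,5,2) (6,3,1,5,8,4,2) (6,3,2,4,8,5,1) (6,3,2,5,8,4,1) (6,3,4,5,8,2,1) — 12.
W=8: (5,3,1,2,6,7,4) (5,3,1,2,7,6,4) (5,3,1,4,6,7,2) (5,3,1,4,7,6,2) (5,3,2,4,6,7,1) (5,3,2,4,7,6,1) (6,3,1,2,7,5,4) (6,3,1,4,7,5,2) (6,3,1,5,7,4,2) (6,3,2,4,7,5,1) (6,3,2,5,7,4,1) (6,3,4,5,7,2,1) — 12.
Summing: 12 + 12 + 12 + 12 + 12 = 60.

60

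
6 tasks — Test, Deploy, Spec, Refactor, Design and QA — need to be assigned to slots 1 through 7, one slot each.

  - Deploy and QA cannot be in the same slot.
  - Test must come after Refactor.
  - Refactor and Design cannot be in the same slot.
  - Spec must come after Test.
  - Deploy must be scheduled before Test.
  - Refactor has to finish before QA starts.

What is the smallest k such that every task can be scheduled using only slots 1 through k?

3 slots

The precedence chain requires at least 3 distinct slots.
3 works (last occupied slot: 3): for example Refactor -> 1; Test -> 2; QA -> 2; Spec -> 3; Deploy -> 1; Design -> 2.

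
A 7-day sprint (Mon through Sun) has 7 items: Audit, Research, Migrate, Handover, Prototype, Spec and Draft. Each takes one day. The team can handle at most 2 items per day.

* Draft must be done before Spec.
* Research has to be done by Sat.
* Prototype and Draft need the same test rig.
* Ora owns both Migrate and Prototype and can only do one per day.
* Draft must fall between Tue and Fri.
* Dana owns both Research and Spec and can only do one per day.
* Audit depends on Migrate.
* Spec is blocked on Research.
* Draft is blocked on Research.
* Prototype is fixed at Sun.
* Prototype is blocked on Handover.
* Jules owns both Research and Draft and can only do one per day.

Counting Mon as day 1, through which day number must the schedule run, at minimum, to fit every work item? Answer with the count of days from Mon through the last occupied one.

The precedence chain requires at least 3 distinct days.
With at most 2 per day and 7 work items, at least 4 days are needed.
Prototype can't be placed before Sun — that is day 7 counting from Mon — so the schedule must run through at least 7 days.
7 works (last occupied day: Sun): for example Research=Mon, Draft=Tue, Handover=Wed, Audit=Tue, Migrate=Mon, Spec=Wed, Prototype=Sun.

7 days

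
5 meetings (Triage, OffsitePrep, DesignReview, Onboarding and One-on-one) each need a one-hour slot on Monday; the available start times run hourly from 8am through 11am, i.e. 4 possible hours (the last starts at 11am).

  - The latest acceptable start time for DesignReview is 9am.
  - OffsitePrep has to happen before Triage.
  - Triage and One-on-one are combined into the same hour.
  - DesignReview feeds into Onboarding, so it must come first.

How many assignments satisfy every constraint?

Splitting on Triage: it can be 9am (5), 10am (10), 11am (15). Listing each branch's schedules as (OffsitePrep, DesignReview, Onboarding, One-on-one):
Triage=9am: (8am,8am,9am,9am) (8am,8am,10am,9am) (8am,8am,11am,9am) (8am,9am,10am,9am) (8am,9am,11am,9am) — 5.
Triage=10am: (8am,8am,9am,10am) (8am,8am,10am,10am) (8am,8am,11am,10am) (8am,9am,10am,10am) (8am,9am,11am,10am) (9am,8am,9am,10am) (9am,8am,10am,10am) (9am,8am,11am,10am) (9am,9am,10am,10am) (9am,9am,11am,10am) — 10.
Triage=11am: (8am,8am,9am,11am) (8am,8am,10am,11am) (8am,8am,11am,11am) (8am,9am,10am,11am) (8am,9am,11am,11am) (9am,8am,9am,11am) (9am,8am,10am,11am) (9am,8am,11am,11am) (9am,9am,10am,11am) (9am,9am,11am,11am) (10am,8am,9am,11am) (10am,8am,10am,11am) (10am,8am,11am,11am) (10am,9am,10am,11am) (10am,9am,11am,11am) — 15.
Summing: 5 + 10 + 15 = 30.

30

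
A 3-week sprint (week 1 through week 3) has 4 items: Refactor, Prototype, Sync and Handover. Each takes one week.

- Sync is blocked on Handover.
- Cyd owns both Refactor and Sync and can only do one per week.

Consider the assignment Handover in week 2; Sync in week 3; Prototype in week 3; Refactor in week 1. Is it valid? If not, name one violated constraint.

Cyd owns both Refactor and Sync and can only do one per week — holds.
Sync is blocked on Handover — holds.

Valid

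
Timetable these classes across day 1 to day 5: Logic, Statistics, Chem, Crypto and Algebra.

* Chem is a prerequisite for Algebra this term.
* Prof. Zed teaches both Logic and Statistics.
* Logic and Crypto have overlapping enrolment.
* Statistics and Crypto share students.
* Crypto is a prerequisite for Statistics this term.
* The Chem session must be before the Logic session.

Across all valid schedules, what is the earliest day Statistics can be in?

Precedence pushes Statistics to at least day 2.
Statistics at day 2 is achievable: Crypto=day 1, Logic=day 3, Chem=day 1, Statistics=day 2, Algebra=day 2.

day 2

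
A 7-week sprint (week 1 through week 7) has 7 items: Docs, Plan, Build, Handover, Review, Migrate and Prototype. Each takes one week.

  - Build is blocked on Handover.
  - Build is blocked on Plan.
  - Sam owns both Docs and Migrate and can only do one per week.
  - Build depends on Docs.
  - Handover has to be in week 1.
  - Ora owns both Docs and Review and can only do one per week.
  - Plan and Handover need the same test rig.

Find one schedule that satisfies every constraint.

Migrate -> week 2, Plan -> week 2, Handover -> week 1, Prototype -> week 1, Review -> week 2, Docs -> week 1, Build -> week 3

Checking: Plan(week 2) before Build(week 3); Docs(week 1) before Build(week 3); Handover(week 1) before Build(week 3); Docs(week 1) != Review(week 2); Plan(week 2) != Handover(week 1); Docs(week 1) != Migrate(week 2); Handover=week 1 in [week 1,week 1].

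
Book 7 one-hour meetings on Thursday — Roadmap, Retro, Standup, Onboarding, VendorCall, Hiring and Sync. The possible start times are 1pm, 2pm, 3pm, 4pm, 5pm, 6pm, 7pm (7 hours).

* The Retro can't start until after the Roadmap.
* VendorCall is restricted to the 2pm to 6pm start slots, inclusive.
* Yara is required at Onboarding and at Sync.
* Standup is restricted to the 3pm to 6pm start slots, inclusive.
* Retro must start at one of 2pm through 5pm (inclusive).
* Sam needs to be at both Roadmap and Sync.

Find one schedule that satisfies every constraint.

Onboarding=1pm, Sync=2pm, Hiring=1pm, Roadmap=1pm, Standup=3pm, Retro=2pm, VendorCall=2pm

Checking: Roadmap(1pm) before Retro(2pm); Onboarding(1pm) != Sync(2pm); Roadmap(1pm) != Sync(2pm); Retro=2pm in [2pm,5pm]; Standup=3pm in [3pm,6pm]; VendorCall=2pm in [2pm,6pm].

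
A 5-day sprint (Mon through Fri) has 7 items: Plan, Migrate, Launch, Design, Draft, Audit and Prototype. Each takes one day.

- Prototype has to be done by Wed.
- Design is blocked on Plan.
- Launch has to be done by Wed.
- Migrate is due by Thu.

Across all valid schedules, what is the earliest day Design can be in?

Tue

Precedence pushes Design to at least Tue.
Design at Tue is achievable: Audit in Mon; Migrate in Mon; Design in Tue; Prototype in Mon; Draft in Mon; Launch in Mon; Plan in Mon.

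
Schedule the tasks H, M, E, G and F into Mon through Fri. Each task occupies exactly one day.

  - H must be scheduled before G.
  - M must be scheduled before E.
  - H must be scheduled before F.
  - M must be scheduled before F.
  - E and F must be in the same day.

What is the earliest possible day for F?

Precedence pushes F to at least Tue.
F at Tue is achievable: H -> Mon, G -> Tue, M -> Mon, F -> Tue, E -> Tue.

Tue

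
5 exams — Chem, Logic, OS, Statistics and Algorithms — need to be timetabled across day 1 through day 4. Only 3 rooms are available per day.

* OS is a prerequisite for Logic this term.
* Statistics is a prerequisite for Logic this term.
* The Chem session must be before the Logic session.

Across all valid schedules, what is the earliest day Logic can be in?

Precedence pushes Logic to at least day 2.
Logic at day 2 is achievable: Chem=day 1; Statistics=day 1; Algorithms=day 2; Logic=day 2; OS=day 1.

day 2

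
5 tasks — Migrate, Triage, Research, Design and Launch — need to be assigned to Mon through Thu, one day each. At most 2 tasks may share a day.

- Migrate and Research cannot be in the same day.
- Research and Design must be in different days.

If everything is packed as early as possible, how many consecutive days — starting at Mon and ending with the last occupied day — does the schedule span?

With at most 2 per day and 5 tasks, at least 3 days are needed.
3 works (last occupied day: Wed): for example Triage=Mon; Launch=Tue; Design=Wed; Research=Tue; Migrate=Mon.

3 days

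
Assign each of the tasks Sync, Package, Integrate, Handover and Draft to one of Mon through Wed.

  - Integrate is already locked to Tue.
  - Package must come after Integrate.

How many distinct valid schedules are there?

Splitting on Sync: it can be Mon (9), Tue (9), Wed (9). Listing each branch's schedules as (Package, Integrate, Handover, Draft):
Sync=Mon: (Wed,Tue,Mon,Mon) (Wed,Tue,Mon,Tue) (Wed,Tue,Mon,Wed) (Wed,Tue,Tue,Mon) (Wed,Tue,Tue,Tue) (Wed,Tue,Tue,Wed) (Wed,Tue,Wed,Mon) (Wed,Tue,Wed,Tue) (Wed,Tue,Wed,Wed) — 9.
Sync=Tue: (Wed,Tue,Mon,Mon) (Wed,Tue,Mon,Tue) (Wed,Tue,Mon,Wed) (Wed,Tue,Tue,Mon) (Wed,Tue,Tue,Tue) (Wed,Tue,Tue,Wed) (Wed,Tue,Wed,Mon) (Wed,Tue,Wed,Tue) (Wed,Tue,Wed,Wed) — 9.
Sync=Wed: (Wed,Tue,Mon,Mon) (Wed,Tue,Mon,Tue) (Wed,Tue,Mon,Wed) (Wed,Tue,Tue,Mon) (Wed,Tue,Tue,Tue) (Wed,Tue,Tue,Wed) (Wed,Tue,Wed,Mon) (Wed,Tue,Wed,Tue) (Wed,Tue,Wed,Wed) — 9.
Summing: 9 + 9 + 9 = 27.

27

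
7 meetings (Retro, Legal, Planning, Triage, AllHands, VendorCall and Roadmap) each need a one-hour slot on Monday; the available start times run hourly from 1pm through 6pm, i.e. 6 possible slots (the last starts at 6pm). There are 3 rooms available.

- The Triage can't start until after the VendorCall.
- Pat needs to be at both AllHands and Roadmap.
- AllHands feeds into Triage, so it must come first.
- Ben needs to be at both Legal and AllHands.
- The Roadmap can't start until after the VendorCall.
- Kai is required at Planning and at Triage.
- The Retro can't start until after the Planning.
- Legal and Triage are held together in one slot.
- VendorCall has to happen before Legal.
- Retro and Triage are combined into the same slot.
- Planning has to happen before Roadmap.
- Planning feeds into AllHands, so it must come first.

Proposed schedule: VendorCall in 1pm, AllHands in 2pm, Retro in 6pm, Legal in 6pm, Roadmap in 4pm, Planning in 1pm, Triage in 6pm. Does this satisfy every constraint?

Legal and Triage are held together in one slot — holds.
Retro and Triage are combined into the same slot — holds.
VendorCall has to happen before Legal — holds.
Planning has to happen before Roadmap — holds.
Planning feeds into AllHands, so it must come first — holds.
There are 3 rooms available — holds.
Pat needs to be at both AllHands and Roadmap — holds.
AllHands feeds into Triage, so it must come first — holds.
Kai is required at Planning and at Triage — holds.
Ben needs to be at both Legal and AllHands — holds.
The Roadmap can't start until after the VendorCall — holds.
The Triage can't start until after the VendorCall — holds.
The Retro can't start until after the Planning — holds.

Valid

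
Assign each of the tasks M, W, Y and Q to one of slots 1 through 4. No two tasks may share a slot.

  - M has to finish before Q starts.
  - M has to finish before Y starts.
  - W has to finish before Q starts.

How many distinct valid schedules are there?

5

Splitting on M: it can be 1 (3), 2 (2). Listing each branch's schedules as (W, Y, Q):
M=1: (2,3,4) (2,4,3) (3,2,4) — 3.
M=2: (1,3,4) (1,4,3) — 2.
Summing: 3 + 2 = 5.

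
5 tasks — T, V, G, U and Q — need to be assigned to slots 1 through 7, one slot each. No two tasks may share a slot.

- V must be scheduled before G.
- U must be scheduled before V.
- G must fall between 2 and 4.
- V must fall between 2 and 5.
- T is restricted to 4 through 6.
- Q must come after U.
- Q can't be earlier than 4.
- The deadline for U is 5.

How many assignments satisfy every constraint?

Splitting on T: it can be 4 (3), 5 (9), 6 (9). Listing each branch's schedules as (V, G, U, Q):
T=4: (2,3,1,5) (2,3,1,6) (2,3,1,7) — 3.
T=5: (2,3,1,4) (2,3,1,6) (2,3,1,7) (2,4,1,6) (2,4,1,7) (3,4,1,6) (3,4,1,7) (3,4,2,6) (3,4,2,7) — 9.
T=6: (2,3,1,4) (2,3,1,5) (2,3,1,7) (2,4,1,5) (2,4,1,7) (3,4,1,5) (3,4,1,7) (3,4,2,5) (3,4,2,7) — 9.
Summing: 3 + 9 + 9 = 21.

21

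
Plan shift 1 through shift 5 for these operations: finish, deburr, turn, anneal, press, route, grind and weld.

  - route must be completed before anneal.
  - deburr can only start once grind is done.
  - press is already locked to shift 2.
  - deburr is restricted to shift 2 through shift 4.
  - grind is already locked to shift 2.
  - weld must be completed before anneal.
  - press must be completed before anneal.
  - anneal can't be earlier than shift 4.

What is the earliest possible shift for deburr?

shift 3

Deburr is available from shift 2; precedence pushes deburr to at least shift 3; deburr's own window allows nothing later than shift 4.
deburr at shift 3 is achievable: route -> shift 1; turn -> shift 1; grind -> shift 2; press -> shift 2; weld -> shift 1; finish -> shift 1; anneal -> shift 4; deburr -> shift 3.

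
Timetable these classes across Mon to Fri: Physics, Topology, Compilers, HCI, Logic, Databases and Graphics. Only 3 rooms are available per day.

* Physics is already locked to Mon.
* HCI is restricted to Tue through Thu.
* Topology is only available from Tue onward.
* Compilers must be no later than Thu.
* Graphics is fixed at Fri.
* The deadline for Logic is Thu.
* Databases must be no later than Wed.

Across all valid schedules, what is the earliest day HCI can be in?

Tue

HCI is available from Tue; HCI's own window allows nothing later than Thu.
HCI at Tue is achievable: Logic -> Tue, Compilers -> Mon, Graphics -> Fri, Physics -> Mon, Topology -> Tue, HCI -> Tue, Databases -> Mon.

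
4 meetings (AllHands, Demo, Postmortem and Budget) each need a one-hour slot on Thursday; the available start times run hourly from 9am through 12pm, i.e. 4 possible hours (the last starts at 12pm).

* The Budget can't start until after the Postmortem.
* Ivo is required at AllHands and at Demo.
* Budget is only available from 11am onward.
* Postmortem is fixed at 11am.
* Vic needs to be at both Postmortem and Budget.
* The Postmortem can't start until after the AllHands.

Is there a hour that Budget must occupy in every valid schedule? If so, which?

12pm

Budget's window is 11am–12pm.
Postmortem is fixed at 11am, and Budget can't share a hour with Postmortem.
So Budget must be 12pm.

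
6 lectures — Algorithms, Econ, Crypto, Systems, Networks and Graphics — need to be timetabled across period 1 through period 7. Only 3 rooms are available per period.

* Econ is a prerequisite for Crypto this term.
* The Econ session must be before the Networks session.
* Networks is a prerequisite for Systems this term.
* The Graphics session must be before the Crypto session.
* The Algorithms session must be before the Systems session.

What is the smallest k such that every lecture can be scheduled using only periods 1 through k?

3

The precedence chain requires at least 3 distinct periods.
With at most 3 per period and 6 lectures, at least 2 periods are needed.
3 works (last occupied period: period 3): for example Graphics -> period 1; Systems -> period 3; Crypto -> period 2; Networks -> period 2; Econ -> period 1; Algorithms -> period 1.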